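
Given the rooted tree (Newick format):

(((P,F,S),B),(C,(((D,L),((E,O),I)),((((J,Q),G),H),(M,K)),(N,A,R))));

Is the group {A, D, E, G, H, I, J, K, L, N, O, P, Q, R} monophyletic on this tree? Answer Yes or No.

The MRCA of the listed taxa is the root, so the smallest clade containing them is the whole tree.
That clade also contains B, C, F, M, S, which are not in the proposed group, so the group is not monophyletic.

No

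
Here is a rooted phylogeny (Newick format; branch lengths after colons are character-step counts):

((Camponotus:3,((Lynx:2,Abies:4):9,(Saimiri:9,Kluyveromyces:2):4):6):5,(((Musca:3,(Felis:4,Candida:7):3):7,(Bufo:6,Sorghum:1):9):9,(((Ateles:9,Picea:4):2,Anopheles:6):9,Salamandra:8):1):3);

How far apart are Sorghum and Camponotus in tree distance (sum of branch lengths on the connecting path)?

The path runs Sorghum → … → MRCA → … → Camponotus; the MRCA is the root of the tree.
Branch lengths along that path: 1 + 9 + 9 + 3 + 5 + 3 = 30.

30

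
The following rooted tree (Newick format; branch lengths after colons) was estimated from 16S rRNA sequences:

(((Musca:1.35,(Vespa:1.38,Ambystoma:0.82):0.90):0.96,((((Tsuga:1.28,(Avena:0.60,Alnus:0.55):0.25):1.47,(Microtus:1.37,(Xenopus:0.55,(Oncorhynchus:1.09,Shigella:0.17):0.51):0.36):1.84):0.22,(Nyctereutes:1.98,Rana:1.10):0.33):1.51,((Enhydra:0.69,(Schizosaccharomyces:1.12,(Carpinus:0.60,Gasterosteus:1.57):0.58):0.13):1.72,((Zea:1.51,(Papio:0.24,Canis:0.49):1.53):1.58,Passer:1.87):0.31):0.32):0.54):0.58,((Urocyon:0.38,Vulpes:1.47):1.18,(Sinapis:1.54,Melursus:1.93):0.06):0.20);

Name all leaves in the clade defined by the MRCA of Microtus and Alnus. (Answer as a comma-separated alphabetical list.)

Alnus, Avena, Microtus, Oncorhynchus, Shigella, Tsuga, Xenopus

Tracing Microtus: it sits inside (Microtus,(Xenopus,(Oncorhynchus,Shigella))).
Tracing Alnus: it sits inside (Avena,Alnus).
The smallest clade enclosing both is ((Tsuga,(Avena,Alnus)),(Microtus,(Xenopus,(Oncorhynchus,Shigella)))); the answer is its 7 terminal taxa in alphabetical order.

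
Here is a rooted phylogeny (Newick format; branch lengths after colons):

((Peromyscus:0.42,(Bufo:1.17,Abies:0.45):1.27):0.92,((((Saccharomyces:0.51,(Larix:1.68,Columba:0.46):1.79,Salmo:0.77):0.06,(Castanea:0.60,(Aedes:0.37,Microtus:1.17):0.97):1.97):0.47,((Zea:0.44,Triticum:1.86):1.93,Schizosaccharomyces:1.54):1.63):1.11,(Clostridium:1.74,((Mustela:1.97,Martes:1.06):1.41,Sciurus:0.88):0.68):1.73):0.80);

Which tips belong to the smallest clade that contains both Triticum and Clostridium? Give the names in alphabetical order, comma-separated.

Aedes, Castanea, Clostridium, Columba, Larix, Martes, Microtus, Mustela, Saccharomyces, Salmo, Schizosaccharomyces, Sciurus, Triticum, Zea

Tracing Triticum: it sits inside (Zea,Triticum).
Tracing Clostridium: it sits inside (Clostridium,((Mustela,Martes),Sciurus)).
The smallest clade enclosing both is ((((Saccharomyces,(Larix,Columba),Salmo),(Castanea,(Aedes,Microtus))),((Zea,Triticum),Schizosaccharomyces)),(Clostridium,((Mustela,Martes),Sciurus))); the answer is its 14 terminal taxa in alphabetical order.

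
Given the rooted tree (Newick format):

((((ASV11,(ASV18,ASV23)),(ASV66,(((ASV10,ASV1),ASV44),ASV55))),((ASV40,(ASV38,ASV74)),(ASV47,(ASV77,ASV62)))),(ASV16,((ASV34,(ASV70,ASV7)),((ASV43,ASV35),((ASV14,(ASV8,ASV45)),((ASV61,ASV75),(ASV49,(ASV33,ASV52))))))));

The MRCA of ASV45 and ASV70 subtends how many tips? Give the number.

The MRCA of ASV45 and ASV70 is the node subtending ((ASV34,(ASV70,ASV7)),((ASV43,ASV35),((ASV14,(ASV8,ASV45)),((ASV61,ASV75),(ASV49,(ASV33,ASV52)))))).
That clade contains 13 terminal taxa: ASV14, ASV33, ASV34, ASV35, ASV43, ASV45, ASV49, ASV52, ASV61, ASV7, ASV70, ASV75, ASV8.

13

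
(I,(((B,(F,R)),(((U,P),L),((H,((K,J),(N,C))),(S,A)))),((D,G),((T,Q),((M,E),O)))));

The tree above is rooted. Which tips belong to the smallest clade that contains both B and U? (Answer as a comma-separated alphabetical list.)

Tracing B: it sits inside (B,(F,R)).
Tracing U: it sits inside (U,P).
The smallest clade enclosing both is ((B,(F,R)),(((U,P),L),((H,((K,J),(N,C))),(S,A)))); the answer is its 13 terminal taxa in alphabetical order.

A, B, C, F, H, J, K, L, N, P, R, S, U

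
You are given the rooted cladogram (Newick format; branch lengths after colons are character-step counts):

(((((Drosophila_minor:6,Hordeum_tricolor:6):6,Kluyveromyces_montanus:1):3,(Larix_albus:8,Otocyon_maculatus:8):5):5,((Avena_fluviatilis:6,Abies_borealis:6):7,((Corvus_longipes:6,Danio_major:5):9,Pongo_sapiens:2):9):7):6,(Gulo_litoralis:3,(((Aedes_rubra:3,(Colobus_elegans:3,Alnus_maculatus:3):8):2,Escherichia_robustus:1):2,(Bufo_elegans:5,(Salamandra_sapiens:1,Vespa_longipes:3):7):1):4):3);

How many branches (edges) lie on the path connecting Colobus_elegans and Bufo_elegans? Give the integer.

6

The MRCA of Colobus_elegans and Bufo_elegans is the node subtending (((Aedes_rubra,(Colobus_elegans,Alnus_maculatus)),Escherichia_robustus),(Bufo_elegans,(Salamandra_sapiens,Vespa_longipes))).
From Colobus_elegans up to that node: 4 branches. From Bufo_elegans up to the same node: 2 branches. Total: 4 + 2 = 6.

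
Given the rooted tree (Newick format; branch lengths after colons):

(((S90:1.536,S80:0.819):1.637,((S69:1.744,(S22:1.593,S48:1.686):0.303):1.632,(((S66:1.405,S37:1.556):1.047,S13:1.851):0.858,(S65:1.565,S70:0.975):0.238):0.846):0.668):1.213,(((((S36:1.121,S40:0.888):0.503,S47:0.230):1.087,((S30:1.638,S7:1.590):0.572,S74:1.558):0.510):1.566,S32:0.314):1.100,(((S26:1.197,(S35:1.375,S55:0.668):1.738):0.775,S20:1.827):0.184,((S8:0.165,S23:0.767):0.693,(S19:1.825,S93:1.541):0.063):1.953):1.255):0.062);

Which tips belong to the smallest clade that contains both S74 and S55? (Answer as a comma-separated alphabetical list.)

Tracing S74: it sits inside ((S30,S7),S74).
Tracing S55: it sits inside (S35,S55).
The smallest clade enclosing both is (((((S36,S40),S47),((S30,S7),S74)),S32),(((S26,(S35,S55)),S20),((S8,S23),(S19,S93)))); the answer is its 15 terminal taxa in alphabetical order.

S19, S20, S23, S26, S30, S32, S35, S36, S40, S47, S55, S7, S74, S8, S93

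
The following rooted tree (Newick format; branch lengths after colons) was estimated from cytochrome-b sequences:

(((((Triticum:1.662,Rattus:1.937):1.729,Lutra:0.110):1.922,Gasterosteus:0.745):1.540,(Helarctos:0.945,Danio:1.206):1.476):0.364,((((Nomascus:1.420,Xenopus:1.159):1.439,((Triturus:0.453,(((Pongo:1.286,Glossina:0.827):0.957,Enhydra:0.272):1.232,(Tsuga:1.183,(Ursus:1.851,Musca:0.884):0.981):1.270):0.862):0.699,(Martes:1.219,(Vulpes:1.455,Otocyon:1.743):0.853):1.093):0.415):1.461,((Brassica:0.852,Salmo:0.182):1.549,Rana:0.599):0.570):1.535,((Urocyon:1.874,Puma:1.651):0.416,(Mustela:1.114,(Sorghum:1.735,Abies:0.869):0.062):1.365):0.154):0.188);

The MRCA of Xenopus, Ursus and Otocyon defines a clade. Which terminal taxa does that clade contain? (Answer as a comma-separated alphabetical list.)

Tracing Xenopus: it sits inside (Nomascus,Xenopus).
Tracing Ursus: it sits inside (Ursus,Musca).
Tracing Otocyon: it sits inside (Vulpes,Otocyon).
The smallest clade enclosing all 3 is ((Nomascus,Xenopus),((Triturus,(((Pongo,Glossina),Enhydra),(Tsuga,(Ursus,Musca)))),(Martes,(Vulpes,Otocyon)))); the answer is its 12 terminal taxa in alphabetical order.

Enhydra, Glossina, Martes, Musca, Nomascus, Otocyon, Pongo, Triturus, Tsuga, Ursus, Vulpes, Xenopus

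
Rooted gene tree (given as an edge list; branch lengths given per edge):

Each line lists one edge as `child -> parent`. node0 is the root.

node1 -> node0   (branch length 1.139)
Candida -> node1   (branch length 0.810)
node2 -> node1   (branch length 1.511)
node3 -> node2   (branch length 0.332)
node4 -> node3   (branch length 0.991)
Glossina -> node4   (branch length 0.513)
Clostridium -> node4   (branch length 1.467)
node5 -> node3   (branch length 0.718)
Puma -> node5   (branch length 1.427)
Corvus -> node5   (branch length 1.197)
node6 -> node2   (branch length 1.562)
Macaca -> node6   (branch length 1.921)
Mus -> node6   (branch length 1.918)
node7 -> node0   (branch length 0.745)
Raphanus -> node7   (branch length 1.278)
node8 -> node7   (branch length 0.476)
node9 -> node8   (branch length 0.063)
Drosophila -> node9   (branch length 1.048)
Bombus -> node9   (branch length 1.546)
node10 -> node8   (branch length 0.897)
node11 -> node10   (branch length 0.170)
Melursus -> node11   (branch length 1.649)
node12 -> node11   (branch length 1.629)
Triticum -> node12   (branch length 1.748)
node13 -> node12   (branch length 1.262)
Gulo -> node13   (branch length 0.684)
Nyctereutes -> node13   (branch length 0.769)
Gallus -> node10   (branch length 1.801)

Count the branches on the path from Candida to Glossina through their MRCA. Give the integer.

The MRCA of Candida and Glossina is the node subtending (Candida,(((Glossina,Clostridium),(Puma,Corvus)),(Macaca,Mus))).
From Candida up to that node: 1 branch. From Glossina up to the same node: 4 branches. Total: 1 + 4 = 5.

5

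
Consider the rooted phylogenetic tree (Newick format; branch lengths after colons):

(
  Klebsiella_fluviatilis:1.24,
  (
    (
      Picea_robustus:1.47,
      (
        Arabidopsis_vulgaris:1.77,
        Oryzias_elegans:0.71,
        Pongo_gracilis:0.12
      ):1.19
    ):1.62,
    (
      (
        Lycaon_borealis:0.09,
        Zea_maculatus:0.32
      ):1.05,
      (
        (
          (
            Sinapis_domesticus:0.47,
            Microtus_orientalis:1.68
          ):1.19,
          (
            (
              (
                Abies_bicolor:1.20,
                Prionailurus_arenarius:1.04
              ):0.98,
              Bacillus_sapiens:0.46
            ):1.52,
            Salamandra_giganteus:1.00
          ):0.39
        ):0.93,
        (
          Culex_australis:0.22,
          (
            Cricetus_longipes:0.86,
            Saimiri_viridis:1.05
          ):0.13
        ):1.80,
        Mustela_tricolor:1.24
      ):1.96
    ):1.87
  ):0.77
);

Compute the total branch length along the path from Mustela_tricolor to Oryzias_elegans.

The path runs Mustela_tricolor → … → MRCA → … → Oryzias_elegans; the MRCA is the node subtending ((Picea_robustus,(Arabidopsis_vulgaris,Oryzias_elegans,Pongo_gracilis)),((Lycaon_borealis,Zea_maculatus),(((Sinapis_domesticus,Microtus_orientalis),(((Abies_bicolor,Prionailurus_arenarius),Bacillus_sapiens),Salamandra_giganteus)),(Culex_australis,(Cricetus_longipes,Saimiri_viridis)),Mustela_tricolor))).
Branch lengths along that path: 1.24 + 1.96 + 1.87 + 1.62 + 1.19 + 0.71 = 8.59.

8.59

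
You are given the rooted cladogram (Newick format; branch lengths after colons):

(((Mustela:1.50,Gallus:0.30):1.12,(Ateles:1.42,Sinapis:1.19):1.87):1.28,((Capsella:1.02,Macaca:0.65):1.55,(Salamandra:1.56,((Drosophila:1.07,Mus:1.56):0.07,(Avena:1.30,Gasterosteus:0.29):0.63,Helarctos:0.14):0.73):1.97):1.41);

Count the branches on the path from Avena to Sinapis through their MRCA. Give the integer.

8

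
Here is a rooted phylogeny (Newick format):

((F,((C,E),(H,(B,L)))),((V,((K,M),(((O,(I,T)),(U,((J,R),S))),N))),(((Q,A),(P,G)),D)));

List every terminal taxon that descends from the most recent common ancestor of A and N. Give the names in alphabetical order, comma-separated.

A, D, G, I, J, K, M, N, O, P, Q, R, S, T, U, V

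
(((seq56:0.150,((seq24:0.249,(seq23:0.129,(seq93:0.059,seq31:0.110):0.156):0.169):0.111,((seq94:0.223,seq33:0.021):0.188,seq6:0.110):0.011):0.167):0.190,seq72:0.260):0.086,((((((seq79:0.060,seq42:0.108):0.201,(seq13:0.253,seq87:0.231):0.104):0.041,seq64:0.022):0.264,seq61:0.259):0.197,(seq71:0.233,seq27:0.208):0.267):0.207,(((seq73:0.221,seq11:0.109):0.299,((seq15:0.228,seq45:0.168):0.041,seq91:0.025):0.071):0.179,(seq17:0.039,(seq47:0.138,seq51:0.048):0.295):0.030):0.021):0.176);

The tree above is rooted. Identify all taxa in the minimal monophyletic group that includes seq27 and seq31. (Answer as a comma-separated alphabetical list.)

seq11, seq13, seq15, seq17, seq23, seq24, seq27, seq31, seq33, seq42, seq45, seq47, seq51, seq56, seq6, seq61, seq64, seq71, seq72, seq73, seq79, seq87, seq91, seq93, seq94

Tracing seq27: it sits inside (seq71,seq27).
Tracing seq31: it sits inside (seq93,seq31).
The smallest clade enclosing both is the whole tree (their MRCA is the root), so the answer is all 25 tips in alphabetical order.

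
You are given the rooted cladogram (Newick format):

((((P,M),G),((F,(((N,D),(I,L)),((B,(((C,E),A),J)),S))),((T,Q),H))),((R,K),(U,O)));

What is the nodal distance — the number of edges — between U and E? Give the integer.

The MRCA of U and E is the root of the tree.
From U up to that node: 3 branches. From E up to the same node: 10 branches. Total: 3 + 10 = 13.

13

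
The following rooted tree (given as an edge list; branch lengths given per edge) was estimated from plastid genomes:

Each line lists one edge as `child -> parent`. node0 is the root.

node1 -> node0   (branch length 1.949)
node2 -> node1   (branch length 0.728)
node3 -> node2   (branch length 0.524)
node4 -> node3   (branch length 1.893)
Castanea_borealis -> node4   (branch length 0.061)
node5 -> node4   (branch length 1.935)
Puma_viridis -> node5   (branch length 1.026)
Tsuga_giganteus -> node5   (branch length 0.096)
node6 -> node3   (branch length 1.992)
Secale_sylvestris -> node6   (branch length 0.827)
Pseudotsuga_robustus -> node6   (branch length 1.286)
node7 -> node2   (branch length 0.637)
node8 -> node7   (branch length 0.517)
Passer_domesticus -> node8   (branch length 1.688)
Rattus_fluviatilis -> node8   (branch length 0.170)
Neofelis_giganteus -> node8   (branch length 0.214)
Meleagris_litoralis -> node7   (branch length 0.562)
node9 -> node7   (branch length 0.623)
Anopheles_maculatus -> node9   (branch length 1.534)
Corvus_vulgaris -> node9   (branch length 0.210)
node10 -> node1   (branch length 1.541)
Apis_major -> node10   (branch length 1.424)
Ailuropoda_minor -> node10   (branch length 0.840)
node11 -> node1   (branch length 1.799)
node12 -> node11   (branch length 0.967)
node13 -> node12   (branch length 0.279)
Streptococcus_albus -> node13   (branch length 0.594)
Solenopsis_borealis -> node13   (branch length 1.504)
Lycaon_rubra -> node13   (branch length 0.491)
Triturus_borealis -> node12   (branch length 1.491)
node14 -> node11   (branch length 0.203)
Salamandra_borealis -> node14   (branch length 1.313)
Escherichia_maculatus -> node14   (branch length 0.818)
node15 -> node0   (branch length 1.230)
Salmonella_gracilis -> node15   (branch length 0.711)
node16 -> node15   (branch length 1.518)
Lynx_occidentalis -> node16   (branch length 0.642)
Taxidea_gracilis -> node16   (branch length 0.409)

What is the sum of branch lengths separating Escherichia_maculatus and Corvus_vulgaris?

5.018

The path runs Escherichia_maculatus → … → MRCA → … → Corvus_vulgaris; the MRCA is the node subtending ((((Castanea_borealis,(Puma_viridis,Tsuga_giganteus)),(Secale_sylvestris,Pseudotsuga_robustus)),((Passer_domesticus,Rattus_fluviatilis,Neofelis_giganteus),Meleagris_litoralis,(Anopheles_maculatus,Corvus_vulgaris))),(Apis_major,Ailuropoda_minor),(((Streptococcus_albus,Solenopsis_borealis,Lycaon_rubra),Triturus_borealis),(Salamandra_borealis,Escherichia_maculatus))).
Branch lengths along that path: 0.818 + 0.203 + 1.799 + 0.728 + 0.637 + 0.623 + 0.210 = 5.018.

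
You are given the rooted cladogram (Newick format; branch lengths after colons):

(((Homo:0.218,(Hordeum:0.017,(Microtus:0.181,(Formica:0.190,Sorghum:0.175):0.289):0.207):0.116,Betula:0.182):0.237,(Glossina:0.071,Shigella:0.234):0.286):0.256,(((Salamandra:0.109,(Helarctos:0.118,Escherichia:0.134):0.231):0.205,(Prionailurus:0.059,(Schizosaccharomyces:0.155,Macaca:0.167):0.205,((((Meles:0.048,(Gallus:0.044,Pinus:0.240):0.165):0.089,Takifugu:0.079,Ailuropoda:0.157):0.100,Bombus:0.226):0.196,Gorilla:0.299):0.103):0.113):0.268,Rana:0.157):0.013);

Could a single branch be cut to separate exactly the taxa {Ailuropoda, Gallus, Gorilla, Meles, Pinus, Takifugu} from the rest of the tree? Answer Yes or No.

The MRCA of the listed taxa subtends ((((Meles,(Gallus,Pinus)),Takifugu,Ailuropoda),Bombus),Gorilla).
That clade also contains Bombus, which is not in the proposed group, so the group is not monophyletic.

No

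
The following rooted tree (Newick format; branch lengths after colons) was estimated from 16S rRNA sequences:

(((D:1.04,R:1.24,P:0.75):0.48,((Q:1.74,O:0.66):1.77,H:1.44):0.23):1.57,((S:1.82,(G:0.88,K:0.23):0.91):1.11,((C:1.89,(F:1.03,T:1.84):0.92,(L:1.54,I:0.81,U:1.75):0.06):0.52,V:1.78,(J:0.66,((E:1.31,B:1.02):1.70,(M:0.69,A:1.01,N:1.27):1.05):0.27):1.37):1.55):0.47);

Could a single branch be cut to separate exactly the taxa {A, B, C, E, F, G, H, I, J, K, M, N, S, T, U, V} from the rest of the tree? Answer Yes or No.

No

The MRCA of the listed taxa is the root, so the smallest clade containing them is the whole tree.
That clade also contains D, L, O, P, Q, R, which are not in the proposed group, so the group is not monophyletic.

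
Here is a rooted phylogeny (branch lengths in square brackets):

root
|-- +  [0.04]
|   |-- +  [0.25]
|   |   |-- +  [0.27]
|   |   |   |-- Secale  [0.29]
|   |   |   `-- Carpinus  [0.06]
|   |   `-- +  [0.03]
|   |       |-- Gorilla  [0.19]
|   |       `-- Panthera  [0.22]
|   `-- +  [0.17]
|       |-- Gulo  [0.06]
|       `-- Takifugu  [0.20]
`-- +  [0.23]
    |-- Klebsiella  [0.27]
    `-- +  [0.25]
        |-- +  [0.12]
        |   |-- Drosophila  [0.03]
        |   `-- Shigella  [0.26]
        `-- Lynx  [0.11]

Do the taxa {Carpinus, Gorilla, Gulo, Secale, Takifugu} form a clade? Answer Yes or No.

The MRCA of the listed taxa subtends (((Secale,Carpinus),(Gorilla,Panthera)),(Gulo,Takifugu)).
That clade also contains Panthera, which is not in the proposed group, so the group is not monophyletic.

No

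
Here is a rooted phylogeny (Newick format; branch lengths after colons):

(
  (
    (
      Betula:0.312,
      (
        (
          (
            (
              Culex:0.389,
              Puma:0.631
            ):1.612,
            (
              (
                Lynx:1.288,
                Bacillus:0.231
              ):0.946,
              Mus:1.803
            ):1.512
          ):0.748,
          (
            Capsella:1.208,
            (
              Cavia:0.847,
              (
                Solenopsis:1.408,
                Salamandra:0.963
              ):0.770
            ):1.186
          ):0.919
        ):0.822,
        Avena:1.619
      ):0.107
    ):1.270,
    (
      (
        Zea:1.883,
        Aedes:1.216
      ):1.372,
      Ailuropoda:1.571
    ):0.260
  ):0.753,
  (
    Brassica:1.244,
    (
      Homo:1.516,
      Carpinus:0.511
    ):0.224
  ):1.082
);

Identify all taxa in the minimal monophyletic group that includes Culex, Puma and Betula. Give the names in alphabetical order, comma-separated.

Avena, Bacillus, Betula, Capsella, Cavia, Culex, Lynx, Mus, Puma, Salamandra, Solenopsis

Tracing Culex: it sits inside (Culex,Puma).
Tracing Puma: it sits inside (Culex,Puma).
Tracing Betula: it sits inside (Betula,((((Culex,Puma),((Lynx,Bacillus),Mus)),(Capsella,(Cavia,(Solenopsis,Salamandra)))),Avena)).
The smallest clade enclosing all 3 is (Betula,((((Culex,Puma),((Lynx,Bacillus),Mus)),(Capsella,(Cavia,(Solenopsis,Salamandra)))),Avena)); the answer is its 11 terminal taxa in alphabetical order.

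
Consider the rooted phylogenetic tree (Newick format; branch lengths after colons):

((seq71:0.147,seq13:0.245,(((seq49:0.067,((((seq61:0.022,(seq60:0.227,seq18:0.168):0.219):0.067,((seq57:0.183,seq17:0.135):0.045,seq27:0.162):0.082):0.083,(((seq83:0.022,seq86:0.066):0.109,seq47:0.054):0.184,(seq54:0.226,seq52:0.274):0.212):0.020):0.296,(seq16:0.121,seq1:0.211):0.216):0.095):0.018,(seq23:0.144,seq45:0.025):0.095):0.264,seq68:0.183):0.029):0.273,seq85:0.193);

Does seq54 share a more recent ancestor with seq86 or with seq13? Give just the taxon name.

The MRCA of seq54 and seq86 subtends (((seq83,seq86),seq47),(seq54,seq52)) (5 taxa).
The MRCA of seq54 and seq13 subtends (seq71,seq13,(((seq49,((((seq61,(seq60,seq18)),((seq57,seq17),seq27)),(((seq83,seq86),seq47),(seq54,seq52))),(seq16,seq1))),(seq23,seq45)),seq68)) (19 taxa).
The first is nested inside the second, so seq54 shares a more recent common ancestor with seq86.

seq86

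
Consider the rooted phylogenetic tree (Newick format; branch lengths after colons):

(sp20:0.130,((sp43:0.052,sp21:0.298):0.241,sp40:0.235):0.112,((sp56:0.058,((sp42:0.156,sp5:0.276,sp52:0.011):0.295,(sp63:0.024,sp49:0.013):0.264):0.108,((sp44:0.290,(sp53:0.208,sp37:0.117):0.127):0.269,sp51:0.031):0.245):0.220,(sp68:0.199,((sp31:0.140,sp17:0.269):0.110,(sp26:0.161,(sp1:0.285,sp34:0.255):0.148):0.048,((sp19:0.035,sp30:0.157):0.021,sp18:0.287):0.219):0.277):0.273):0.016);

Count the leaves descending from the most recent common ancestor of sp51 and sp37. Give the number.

The MRCA of sp51 and sp37 is the node subtending ((sp44,(sp53,sp37)),sp51).
That clade contains 4 terminal taxa: sp37, sp44, sp51, sp53.

4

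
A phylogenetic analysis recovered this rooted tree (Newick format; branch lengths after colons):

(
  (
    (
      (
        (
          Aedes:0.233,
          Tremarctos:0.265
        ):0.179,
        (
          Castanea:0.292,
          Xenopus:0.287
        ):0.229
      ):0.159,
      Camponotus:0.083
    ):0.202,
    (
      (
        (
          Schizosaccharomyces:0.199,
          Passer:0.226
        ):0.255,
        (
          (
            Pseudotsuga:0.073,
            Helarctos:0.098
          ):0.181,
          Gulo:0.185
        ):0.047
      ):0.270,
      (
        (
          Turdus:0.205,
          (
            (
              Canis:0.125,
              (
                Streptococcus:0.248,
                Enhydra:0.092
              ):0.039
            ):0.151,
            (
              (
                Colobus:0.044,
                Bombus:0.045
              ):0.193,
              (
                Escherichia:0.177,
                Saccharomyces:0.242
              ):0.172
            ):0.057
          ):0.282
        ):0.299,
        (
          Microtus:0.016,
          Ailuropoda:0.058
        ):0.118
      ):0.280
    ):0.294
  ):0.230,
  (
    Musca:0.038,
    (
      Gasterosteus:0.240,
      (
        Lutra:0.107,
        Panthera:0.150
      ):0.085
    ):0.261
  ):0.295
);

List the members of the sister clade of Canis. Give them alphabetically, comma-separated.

Enhydra, Streptococcus

Canis attaches to the tree at the node subtending (Canis,(Streptococcus,Enhydra)).
The other lineage descending from that same node — the sister group — is (Streptococcus,Enhydra); its 2 tips in alphabetical order are the answer.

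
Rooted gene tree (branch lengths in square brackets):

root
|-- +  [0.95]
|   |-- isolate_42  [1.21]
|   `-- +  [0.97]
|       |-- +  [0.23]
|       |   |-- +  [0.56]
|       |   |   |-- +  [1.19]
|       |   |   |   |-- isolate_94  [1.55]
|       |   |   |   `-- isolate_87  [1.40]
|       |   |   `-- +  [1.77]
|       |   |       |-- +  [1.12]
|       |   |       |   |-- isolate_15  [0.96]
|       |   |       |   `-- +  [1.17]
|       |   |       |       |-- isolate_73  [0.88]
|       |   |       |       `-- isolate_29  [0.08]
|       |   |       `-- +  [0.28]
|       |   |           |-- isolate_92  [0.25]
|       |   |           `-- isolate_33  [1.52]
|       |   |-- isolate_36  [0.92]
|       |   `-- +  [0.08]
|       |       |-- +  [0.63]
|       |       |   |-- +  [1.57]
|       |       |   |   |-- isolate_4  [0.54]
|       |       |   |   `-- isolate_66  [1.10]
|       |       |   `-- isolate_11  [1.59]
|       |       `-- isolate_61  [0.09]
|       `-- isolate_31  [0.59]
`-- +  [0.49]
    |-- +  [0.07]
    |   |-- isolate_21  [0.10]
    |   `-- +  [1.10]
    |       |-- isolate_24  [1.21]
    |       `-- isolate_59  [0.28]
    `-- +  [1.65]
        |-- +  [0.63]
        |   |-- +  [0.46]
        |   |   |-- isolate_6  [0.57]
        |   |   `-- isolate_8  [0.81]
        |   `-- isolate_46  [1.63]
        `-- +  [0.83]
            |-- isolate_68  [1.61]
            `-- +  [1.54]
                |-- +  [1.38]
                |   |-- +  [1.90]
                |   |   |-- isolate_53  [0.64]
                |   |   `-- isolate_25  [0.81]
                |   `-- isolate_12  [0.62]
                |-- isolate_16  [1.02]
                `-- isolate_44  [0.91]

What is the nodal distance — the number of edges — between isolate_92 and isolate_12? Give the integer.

The MRCA of isolate_92 and isolate_12 is the root of the tree.
From isolate_92 up to that node: 7 branches. From isolate_12 up to the same node: 6 branches. Total: 7 + 6 = 13.

13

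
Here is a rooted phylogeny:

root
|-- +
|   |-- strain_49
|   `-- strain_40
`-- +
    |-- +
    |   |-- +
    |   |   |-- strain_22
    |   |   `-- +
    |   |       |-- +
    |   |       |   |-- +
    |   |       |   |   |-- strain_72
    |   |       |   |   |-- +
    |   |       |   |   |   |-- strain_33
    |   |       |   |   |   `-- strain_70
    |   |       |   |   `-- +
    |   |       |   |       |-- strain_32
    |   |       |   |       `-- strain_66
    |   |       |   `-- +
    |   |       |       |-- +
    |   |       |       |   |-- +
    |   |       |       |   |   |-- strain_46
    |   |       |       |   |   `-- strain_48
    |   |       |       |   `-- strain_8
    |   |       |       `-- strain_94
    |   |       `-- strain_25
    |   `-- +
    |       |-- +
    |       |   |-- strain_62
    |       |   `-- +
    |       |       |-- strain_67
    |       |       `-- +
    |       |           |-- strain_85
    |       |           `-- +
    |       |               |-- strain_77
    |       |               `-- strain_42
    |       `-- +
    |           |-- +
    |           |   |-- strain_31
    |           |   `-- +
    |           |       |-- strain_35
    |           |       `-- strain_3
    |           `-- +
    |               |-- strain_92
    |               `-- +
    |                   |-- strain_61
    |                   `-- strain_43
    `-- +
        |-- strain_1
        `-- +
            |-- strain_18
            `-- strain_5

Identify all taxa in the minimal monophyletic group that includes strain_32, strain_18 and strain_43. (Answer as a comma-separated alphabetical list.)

strain_1, strain_18, strain_22, strain_25, strain_3, strain_31, strain_32, strain_33, strain_35, strain_42, strain_43, strain_46, strain_48, strain_5, strain_61, strain_62, strain_66, strain_67, strain_70, strain_72, strain_77, strain_8, strain_85, strain_92, strain_94

Tracing strain_32: it sits inside (strain_32,strain_66).
Tracing strain_18: it sits inside (strain_18,strain_5).
Tracing strain_43: it sits inside (strain_61,strain_43).
The smallest clade enclosing all 3 is (((strain_22,(((strain_72,(strain_33,strain_70),(strain_32,strain_66)),(((strain_46,strain_48),strain_8),strain_94)),strain_25)),((strain_62,(strain_67,(strain_85,(strain_77,strain_42)))),((strain_31,(strain_35,strain_3)),(strain_92,(strain_61,strain_43))))),(strain_1,(strain_18,strain_5))); the answer is its 25 terminal taxa in alphabetical order.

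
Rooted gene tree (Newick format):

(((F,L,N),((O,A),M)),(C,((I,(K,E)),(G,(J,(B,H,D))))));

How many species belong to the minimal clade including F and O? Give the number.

The MRCA of F and O is the node subtending ((F,L,N),((O,A),M)).
That clade contains 6 terminal taxa: A, F, L, M, N, O.

6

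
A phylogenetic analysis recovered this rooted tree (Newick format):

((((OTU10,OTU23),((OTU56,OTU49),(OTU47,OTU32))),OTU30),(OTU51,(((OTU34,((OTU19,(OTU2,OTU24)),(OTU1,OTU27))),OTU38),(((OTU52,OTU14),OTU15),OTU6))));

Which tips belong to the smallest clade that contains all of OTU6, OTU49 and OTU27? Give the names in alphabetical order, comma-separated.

OTU1, OTU10, OTU14, OTU15, OTU19, OTU2, OTU23, OTU24, OTU27, OTU30, OTU32, OTU34, OTU38, OTU47, OTU49, OTU51, OTU52, OTU56, OTU6

Tracing OTU6: it sits inside (((OTU52,OTU14),OTU15),OTU6).
Tracing OTU49: it sits inside (OTU56,OTU49).
Tracing OTU27: it sits inside (OTU1,OTU27).
The smallest clade enclosing all 3 is the whole tree (their MRCA is the root), so the answer is all 19 tips in alphabetical order.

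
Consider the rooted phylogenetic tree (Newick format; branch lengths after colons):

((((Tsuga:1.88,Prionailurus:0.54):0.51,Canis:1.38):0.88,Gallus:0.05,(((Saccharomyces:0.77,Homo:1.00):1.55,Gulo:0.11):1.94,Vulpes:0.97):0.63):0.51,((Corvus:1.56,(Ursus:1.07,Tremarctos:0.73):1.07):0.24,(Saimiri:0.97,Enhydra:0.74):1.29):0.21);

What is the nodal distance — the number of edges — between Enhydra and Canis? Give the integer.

6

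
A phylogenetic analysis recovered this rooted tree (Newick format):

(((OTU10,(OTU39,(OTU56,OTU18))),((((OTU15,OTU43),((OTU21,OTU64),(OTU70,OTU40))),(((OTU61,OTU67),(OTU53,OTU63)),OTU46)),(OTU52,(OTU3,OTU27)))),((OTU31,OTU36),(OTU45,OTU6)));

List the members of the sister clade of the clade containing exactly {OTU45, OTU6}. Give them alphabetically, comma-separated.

The clade containing exactly {OTU45, OTU6} attaches to the tree at the node subtending ((OTU31,OTU36),(OTU45,OTU6)).
The other lineage descending from that same node — the sister group — is (OTU31,OTU36); its 2 tips in alphabetical order are the answer.

OTU31, OTU36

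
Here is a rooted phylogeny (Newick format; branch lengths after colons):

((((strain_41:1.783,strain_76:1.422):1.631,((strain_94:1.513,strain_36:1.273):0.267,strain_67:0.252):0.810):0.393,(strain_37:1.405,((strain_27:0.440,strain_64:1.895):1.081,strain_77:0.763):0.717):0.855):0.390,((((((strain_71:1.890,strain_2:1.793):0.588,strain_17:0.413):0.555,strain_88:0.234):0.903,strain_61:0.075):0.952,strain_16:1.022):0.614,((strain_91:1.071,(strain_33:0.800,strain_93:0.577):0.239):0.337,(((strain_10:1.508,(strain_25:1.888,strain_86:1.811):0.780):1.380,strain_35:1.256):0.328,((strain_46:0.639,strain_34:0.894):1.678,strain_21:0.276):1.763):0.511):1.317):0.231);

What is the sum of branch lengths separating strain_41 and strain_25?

The path runs strain_41 → … → MRCA → … → strain_25; the MRCA is the root of the tree.
Branch lengths along that path: 1.783 + 1.631 + 0.393 + 0.390 + 0.231 + 1.317 + 0.511 + 0.328 + 1.380 + 0.780 + 1.888 = 10.632.

10.632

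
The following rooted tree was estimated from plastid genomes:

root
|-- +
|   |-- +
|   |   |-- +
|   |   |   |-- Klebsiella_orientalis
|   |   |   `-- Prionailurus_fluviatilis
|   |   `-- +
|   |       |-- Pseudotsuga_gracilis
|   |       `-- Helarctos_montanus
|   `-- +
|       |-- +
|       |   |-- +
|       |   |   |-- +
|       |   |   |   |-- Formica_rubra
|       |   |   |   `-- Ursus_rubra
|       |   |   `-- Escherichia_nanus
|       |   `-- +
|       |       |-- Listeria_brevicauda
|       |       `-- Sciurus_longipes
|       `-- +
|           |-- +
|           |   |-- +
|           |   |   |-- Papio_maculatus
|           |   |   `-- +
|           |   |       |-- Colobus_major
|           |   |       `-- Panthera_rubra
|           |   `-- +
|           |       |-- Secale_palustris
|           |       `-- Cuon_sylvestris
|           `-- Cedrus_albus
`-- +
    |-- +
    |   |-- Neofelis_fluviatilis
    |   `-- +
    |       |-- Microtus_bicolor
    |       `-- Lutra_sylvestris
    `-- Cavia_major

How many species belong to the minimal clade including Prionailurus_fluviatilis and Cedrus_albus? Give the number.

The MRCA of Prionailurus_fluviatilis and Cedrus_albus is the node subtending (((Klebsiella_orientalis,Prionailurus_fluviatilis),(Pseudotsuga_gracilis,Helarctos_montanus)),((((Formica_rubra,Ursus_rubra),Escherichia_nanus),(Listeria_brevicauda,Sciurus_longipes)),(((Papio_maculatus,(Colobus_major,Panthera_rubra)),(Secale_palustris,Cuon_sylvestris)),Cedrus_albus))).
That clade contains 15 terminal taxa: Cedrus_albus, Colobus_major, Cuon_sylvestris, Escherichia_nanus, Formica_rubra, Helarctos_montanus, Klebsiella_orientalis, Listeria_brevicauda, Panthera_rubra, Papio_maculatus, Prionailurus_fluviatilis, Pseudotsuga_gracilis, Sciurus_longipes, Secale_palustris, Ursus_rubra.

15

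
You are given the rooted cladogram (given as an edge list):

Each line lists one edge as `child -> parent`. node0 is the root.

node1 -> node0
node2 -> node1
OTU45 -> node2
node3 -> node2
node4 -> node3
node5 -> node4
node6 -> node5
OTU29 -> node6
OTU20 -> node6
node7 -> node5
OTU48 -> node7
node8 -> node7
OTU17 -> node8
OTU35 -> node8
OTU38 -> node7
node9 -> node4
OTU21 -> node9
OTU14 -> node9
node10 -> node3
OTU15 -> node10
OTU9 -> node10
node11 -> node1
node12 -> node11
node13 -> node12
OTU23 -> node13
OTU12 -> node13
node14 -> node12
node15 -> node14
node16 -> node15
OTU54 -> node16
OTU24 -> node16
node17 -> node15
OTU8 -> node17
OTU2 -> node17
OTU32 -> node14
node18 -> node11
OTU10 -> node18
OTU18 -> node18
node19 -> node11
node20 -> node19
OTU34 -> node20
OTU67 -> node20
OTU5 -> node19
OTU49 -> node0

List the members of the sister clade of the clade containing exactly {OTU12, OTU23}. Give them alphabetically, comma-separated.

The clade containing exactly {OTU12, OTU23} attaches to the tree at the node subtending ((OTU23,OTU12),(((OTU54,OTU24),(OTU8,OTU2)),OTU32)).
The other lineage descending from that same node — the sister group — is (((OTU54,OTU24),(OTU8,OTU2)),OTU32); its 5 tips in alphabetical order are the answer.

OTU2, OTU24, OTU32, OTU54, OTU8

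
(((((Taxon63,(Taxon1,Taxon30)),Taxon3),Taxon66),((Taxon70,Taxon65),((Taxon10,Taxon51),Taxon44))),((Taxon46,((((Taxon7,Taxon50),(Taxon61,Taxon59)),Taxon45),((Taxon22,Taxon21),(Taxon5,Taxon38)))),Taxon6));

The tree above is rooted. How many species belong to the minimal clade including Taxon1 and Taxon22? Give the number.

The MRCA of Taxon1 and Taxon22 is the root, so the clade is the entire tree.
That clade contains 21 terminal taxa: Taxon1, Taxon10, Taxon21, Taxon22, Taxon3, Taxon30, Taxon38, Taxon44, Taxon45, Taxon46, Taxon5, Taxon50, Taxon51, Taxon59, Taxon6, Taxon61, Taxon63, Taxon65, Taxon66, Taxon7, Taxon70.

21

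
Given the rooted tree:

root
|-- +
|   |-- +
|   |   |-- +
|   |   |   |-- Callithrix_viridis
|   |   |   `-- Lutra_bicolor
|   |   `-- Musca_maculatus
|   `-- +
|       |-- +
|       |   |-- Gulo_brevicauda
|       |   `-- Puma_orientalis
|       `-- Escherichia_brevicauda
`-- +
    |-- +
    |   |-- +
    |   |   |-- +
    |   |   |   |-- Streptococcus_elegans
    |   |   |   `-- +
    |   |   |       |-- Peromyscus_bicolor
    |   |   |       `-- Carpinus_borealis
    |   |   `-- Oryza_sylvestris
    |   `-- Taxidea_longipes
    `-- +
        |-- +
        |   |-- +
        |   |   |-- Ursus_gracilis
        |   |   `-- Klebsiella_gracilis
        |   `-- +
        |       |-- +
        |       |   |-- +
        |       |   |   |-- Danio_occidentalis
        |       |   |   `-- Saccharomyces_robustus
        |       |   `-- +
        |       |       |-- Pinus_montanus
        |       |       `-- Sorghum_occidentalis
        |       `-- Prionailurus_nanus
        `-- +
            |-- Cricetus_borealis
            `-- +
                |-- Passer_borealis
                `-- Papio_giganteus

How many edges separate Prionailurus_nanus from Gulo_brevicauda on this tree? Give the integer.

9

The MRCA of Prionailurus_nanus and Gulo_brevicauda is the root of the tree.
From Prionailurus_nanus up to that node: 5 branches. From Gulo_brevicauda up to the same node: 4 branches. Total: 5 + 4 = 9.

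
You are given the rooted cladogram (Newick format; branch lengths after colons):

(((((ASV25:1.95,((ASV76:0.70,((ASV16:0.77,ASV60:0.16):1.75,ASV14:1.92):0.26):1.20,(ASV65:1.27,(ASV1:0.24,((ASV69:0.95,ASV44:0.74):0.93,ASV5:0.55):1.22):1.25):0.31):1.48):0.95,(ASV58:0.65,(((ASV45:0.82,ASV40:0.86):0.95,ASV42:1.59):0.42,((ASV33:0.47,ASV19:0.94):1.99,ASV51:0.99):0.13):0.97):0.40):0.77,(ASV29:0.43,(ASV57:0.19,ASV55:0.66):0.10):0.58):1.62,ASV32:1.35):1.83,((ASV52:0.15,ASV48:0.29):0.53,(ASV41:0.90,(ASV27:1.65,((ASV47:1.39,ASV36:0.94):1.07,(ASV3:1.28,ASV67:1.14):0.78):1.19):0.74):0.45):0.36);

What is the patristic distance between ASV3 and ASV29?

The path runs ASV3 → … → MRCA → … → ASV29; the MRCA is the root of the tree.
Branch lengths along that path: 1.28 + 0.78 + 1.19 + 0.74 + 0.45 + 0.36 + 1.83 + 1.62 + 0.58 + 0.43 = 9.26.

9.26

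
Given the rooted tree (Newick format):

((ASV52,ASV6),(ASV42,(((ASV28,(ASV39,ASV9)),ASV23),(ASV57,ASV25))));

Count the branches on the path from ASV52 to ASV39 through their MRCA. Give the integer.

8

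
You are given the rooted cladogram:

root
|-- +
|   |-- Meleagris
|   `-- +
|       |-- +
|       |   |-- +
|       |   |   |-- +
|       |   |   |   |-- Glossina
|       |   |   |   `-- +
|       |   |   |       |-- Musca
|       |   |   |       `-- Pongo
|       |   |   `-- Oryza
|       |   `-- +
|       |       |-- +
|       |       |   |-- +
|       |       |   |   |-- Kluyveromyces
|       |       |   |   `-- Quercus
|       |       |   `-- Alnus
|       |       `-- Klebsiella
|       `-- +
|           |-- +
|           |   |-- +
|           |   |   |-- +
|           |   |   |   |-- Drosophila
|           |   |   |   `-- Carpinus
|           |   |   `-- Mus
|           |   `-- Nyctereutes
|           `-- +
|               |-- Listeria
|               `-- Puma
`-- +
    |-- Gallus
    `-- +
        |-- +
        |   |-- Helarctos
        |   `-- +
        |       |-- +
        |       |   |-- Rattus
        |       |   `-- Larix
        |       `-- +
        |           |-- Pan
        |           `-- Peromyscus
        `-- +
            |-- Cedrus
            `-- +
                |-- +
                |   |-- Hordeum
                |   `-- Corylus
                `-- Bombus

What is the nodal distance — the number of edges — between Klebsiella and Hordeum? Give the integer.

11

The MRCA of Klebsiella and Hordeum is the root of the tree.
From Klebsiella up to that node: 5 branches. From Hordeum up to the same node: 6 branches. Total: 5 + 6 = 11.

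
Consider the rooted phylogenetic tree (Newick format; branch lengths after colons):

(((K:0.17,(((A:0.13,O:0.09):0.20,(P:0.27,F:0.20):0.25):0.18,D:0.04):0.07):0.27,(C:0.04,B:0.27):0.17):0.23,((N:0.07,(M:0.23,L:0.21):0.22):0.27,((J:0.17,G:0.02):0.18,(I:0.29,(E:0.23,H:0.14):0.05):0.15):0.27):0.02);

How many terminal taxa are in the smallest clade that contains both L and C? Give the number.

16

The MRCA of L and C is the root, so the clade is the entire tree.
That clade contains 16 terminal taxa: A, B, C, D, E, F, G, H, I, J, K, L, M, N, O, P.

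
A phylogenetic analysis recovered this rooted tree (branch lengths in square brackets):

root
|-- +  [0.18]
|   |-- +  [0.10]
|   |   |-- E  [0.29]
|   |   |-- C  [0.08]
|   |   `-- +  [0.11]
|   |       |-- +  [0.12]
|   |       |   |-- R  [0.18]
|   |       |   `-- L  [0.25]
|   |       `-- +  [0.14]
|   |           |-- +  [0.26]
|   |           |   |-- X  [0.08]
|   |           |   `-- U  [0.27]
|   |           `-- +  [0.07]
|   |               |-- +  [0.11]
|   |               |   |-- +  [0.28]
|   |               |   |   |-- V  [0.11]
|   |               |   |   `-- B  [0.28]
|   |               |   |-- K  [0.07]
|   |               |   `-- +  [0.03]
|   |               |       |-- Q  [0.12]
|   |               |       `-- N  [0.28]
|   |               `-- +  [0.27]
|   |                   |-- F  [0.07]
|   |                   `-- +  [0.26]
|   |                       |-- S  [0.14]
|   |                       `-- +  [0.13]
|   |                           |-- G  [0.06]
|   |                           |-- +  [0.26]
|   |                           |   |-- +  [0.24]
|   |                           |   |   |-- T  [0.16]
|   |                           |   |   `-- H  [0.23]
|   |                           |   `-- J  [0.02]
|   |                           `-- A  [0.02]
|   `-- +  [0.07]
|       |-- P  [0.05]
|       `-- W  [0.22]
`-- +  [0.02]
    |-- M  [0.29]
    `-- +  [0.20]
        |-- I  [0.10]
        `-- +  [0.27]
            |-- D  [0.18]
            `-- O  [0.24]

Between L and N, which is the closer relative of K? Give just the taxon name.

The MRCA of K and N subtends ((V,B),K,(Q,N)) (5 taxa).
The MRCA of K and L subtends ((R,L),((X,U),(((V,B),K,(Q,N)),(F,(S,(G,((T,H),J),A)))))) (16 taxa).
The first is nested inside the second, so K shares a more recent common ancestor with N.

N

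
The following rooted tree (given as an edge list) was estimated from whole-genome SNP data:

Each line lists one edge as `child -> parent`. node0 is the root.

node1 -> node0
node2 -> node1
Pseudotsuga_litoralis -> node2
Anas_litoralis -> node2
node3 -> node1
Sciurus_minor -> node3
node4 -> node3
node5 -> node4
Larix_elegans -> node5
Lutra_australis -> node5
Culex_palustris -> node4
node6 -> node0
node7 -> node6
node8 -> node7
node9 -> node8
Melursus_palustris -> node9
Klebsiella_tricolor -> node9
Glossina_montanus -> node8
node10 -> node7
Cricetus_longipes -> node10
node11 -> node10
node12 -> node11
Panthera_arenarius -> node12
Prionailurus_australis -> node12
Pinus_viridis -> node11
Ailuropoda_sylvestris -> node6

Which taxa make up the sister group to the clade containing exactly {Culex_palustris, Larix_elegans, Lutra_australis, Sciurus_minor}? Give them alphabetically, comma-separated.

The clade containing exactly {Culex_palustris, Larix_elegans, Lutra_australis, Sciurus_minor} attaches to the tree at the node subtending ((Pseudotsuga_litoralis,Anas_litoralis),(Sciurus_minor,((Larix_elegans,Lutra_australis),Culex_palustris))).
The other lineage descending from that same node — the sister group — is (Pseudotsuga_litoralis,Anas_litoralis); its 2 tips in alphabetical order are the answer.

Anas_litoralis, Pseudotsuga_litoralis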